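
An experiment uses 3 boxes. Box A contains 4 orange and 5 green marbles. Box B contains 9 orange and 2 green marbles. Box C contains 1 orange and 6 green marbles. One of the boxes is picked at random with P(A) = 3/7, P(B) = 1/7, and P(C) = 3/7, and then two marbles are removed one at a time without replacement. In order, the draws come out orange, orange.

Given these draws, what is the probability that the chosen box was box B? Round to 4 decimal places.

0.5669

Compute the likelihood of the observed sequence for each case: P(data | box A) = (4/9)(3/8) = 1/6; P(data | box B) = (9/11)(8/10) = 36/55; P(data | box C) = (1/7)(0/6) = 0.
Weighting by the prior gives 3/7 · 1/6 = 1/14, 1/7 · 36/55 = 36/385, 3/7 · 0 = 0; summing to 127/770.
By Bayes' rule, P(box B | data) = (36/385) / (127/770) = 72/127.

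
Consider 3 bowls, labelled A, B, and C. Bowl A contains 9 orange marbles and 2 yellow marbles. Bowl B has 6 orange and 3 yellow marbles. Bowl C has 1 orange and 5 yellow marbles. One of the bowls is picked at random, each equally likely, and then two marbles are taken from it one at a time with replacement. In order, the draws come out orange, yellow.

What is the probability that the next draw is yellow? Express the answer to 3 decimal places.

Under each hypothesis, the probability of the observed sequence is: P(data | bowl A) = (9/11)(2/11) = 0.14876; P(data | bowl B) = (6/9)(3/9) = 0.22222; P(data | bowl C) = (1/6)(5/6) = 0.13889.
Multiplying each by its prior: 1/3 · 0.14876 = 0.049587, 1/3 · 0.22222 = 0.074074, 1/3 · 0.13889 = 0.046296; these sum to 0.16996.
Dividing through by the total gives posterior P(bowl A | data) = 0.29176, P(bowl B | data) = 0.43584, P(bowl C | data) = 0.2724.
The predictive probability is P(yellow next | data) = (2/11)(0.29176) + (1/3)(0.43584) + (5/6)(0.2724) = 0.42533.

0.425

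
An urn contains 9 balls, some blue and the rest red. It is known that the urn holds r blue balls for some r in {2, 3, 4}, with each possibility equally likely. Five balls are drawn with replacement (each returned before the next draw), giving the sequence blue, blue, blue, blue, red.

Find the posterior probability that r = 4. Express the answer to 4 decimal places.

0.6816

Compute the likelihood of the observed sequence for each case: P(data | r = 2) = (2/9)(2/9)(2/9)(2/9)(7/9) = 0.0018967; P(data | r = 3) = (3/9)(3/9)(3/9)(3/9)(6/9) = 0.0082305; P(data | r = 4) = (4/9)(4/9)(4/9)(4/9)(5/9) = 0.021677.
The prior-weighted likelihoods are 1/3 · 0.0018967 = 0.00063224, 1/3 · 0.0082305 = 0.0027435, 1/3 · 0.021677 = 0.0072256; these sum to 0.010601.
Therefore the posterior P(r = 4 | data) = (0.0072256) / (0.010601) = 0.68158.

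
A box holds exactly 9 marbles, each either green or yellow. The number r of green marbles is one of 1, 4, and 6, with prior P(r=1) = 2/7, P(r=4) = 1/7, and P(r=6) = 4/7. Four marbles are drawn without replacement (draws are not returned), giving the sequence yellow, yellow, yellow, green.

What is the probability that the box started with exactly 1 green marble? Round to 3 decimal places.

0.636

Under each hypothesis, the probability of the observed sequence is: P(data | r = 1) = (8/9)(7/8)(6/7)(1/6) = 1/9; P(data | r = 4) = (5/9)(4/8)(3/7)(4/6) = 5/63; P(data | r = 6) = (3/9)(2/8)(1/7)(6/6) = 1/84.
The prior-weighted likelihoods are 2/7 · 1/9 = 2/63, 1/7 · 5/63 = 5/441, 4/7 · 1/84 = 1/147; summing to 22/441.
By Bayes' rule, P(r = 1 | data) = (2/63) / (22/441) = 7/11.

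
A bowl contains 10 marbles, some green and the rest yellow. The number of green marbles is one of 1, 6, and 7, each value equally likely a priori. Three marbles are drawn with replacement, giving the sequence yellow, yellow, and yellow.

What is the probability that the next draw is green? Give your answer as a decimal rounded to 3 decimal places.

Compute the likelihood of the observed sequence for each case: P(data | r = 1) = (9/10)(9/10)(9/10) = 729/1000; P(data | r = 6) = (4/10)(4/10)(4/10) = 8/125; P(data | r = 7) = (3/10)(3/10)(3/10) = 27/1000.
The prior-weighted likelihoods are 1/3 · 729/1000 = 243/1000, 1/3 · 8/125 = 8/375, 1/3 · 27/1000 = 9/1000; with total 41/150.
The posterior is then P(r = 1 | data) = 0.88902, P(r = 6 | data) = 0.078049, P(r = 7 | data) = 0.032927.
So P(green next | data) = Σ P(green next | H) P(H | data) = (1/10)(0.88902) + (3/5)(0.078049) + (7/10)(0.032927) = 0.15878.

0.159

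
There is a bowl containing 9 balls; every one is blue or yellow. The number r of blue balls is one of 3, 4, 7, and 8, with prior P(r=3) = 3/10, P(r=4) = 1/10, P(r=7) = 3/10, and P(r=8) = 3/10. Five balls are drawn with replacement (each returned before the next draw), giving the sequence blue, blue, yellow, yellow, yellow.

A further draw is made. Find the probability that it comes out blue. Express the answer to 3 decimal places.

0.426

For each hypothesis, P(data | H) works out to: P(data | r = 3) = (3/9)(3/9)(6/9)(6/9)(6/9) = 0.032922; P(data | r = 4) = (4/9)(4/9)(5/9)(5/9)(5/9) = 0.03387; P(data | r = 7) = (7/9)(7/9)(2/9)(2/9)(2/9) = 0.0066386; P(data | r = 8) = (8/9)(8/9)(1/9)(1/9)(1/9) = 0.0010838.
Multiplying each by its prior: 3/10 · 0.032922 = 0.0098765, 1/10 · 0.03387 = 0.003387, 3/10 · 0.0066386 = 0.0019916, 3/10 · 0.0010838 = 0.00032515; with total 0.01558.
Dividing through by the total gives posterior P(r = 3 | data) = 0.63391, P(r = 4 | data) = 0.21739, P(r = 7 | data) = 0.12783, P(r = 8 | data) = 0.02087.
Averaging over the posterior, P(blue next | data) = (1/3)(0.63391) + (4/9)(0.21739) + (7/9)(0.12783) + (8/9)(0.02087) = 0.42589.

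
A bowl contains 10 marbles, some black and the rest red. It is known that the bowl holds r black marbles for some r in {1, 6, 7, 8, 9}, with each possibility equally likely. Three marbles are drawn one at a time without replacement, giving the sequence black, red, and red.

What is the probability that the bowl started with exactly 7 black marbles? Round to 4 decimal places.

0.2079

For each hypothesis, P(data | H) works out to: P(data | r = 1) = (1/10)(9/9)(8/8) = 0.1; P(data | r = 6) = (6/10)(4/9)(3/8) = 0.1; P(data | r = 7) = (7/10)(3/9)(2/8) = 0.058333; P(data | r = 8) = (8/10)(2/9)(1/8) = 0.022222; P(data | r = 9) = (9/10)(1/9)(0/8) = 0.
Weighting by the prior gives 1/5 · 0.1 = 0.02, 1/5 · 0.1 = 0.02, 1/5 · 0.058333 = 0.011667, 1/5 · 0.022222 = 0.0044444, 1/5 · 0 = 0; with total 0.056111.
Therefore the posterior P(r = 7 | data) = (0.011667) / (0.056111) = 0.20792.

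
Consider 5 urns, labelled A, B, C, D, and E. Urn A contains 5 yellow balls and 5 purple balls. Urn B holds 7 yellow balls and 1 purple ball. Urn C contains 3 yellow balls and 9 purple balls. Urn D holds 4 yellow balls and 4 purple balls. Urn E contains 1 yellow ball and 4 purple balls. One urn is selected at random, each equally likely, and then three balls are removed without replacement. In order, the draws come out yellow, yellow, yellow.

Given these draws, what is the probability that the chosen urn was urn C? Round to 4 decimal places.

0.0058

For each hypothesis, P(data | H) works out to: P(data | urn A) = (5/10)(4/9)(3/8) = 0.083333; P(data | urn B) = (7/8)(6/7)(5/6) = 0.625; P(data | urn C) = (3/12)(2/11)(1/10) = 0.0045455; P(data | urn D) = (4/8)(3/7)(2/6) = 0.071429; P(data | urn E) = (1/5)(0/4) = 0.
Multiplying each by its prior: 1/5 · 0.083333 = 0.016667, 1/5 · 0.625 = 0.125, 1/5 · 0.0045455 = 0.00090909, 1/5 · 0.071429 = 0.014286, 1/5 · 0 = 0; summing to 0.15686.
So P(urn C | data) = (0.00090909) / (0.15686) = 0.0057955.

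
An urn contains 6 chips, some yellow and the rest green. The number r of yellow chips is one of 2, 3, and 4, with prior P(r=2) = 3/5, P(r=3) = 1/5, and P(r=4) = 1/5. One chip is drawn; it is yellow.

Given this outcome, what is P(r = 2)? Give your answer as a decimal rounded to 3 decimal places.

Compute the likelihood of this draw for each case: P(data | r = 2) = (2/6) = 1/3; P(data | r = 3) = (3/6) = 1/2; P(data | r = 4) = (4/6) = 2/3.
Multiplying each by its prior: 3/5 · 1/3 = 1/5, 1/5 · 1/2 = 1/10, 1/5 · 2/3 = 2/15; these sum to 13/30.
By Bayes' rule, P(r = 2 | data) = (1/5) / (13/30) = 6/13.

0.462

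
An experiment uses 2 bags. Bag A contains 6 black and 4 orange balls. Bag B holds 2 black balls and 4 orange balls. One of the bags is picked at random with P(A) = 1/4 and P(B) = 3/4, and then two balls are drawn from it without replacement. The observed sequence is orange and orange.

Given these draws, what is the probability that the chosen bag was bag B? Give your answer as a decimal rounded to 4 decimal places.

0.9000

The likelihood of the observed sequence under each hypothesis: P(data | bag A) = (4/10)(3/9) = 2/15; P(data | bag B) = (4/6)(3/5) = 2/5.
Multiplying each by its prior: 1/4 · 2/15 = 1/30, 3/4 · 2/5 = 3/10; summing to 1/3.
Hence P(bag B | data) = (3/10) / (1/3) = 9/10.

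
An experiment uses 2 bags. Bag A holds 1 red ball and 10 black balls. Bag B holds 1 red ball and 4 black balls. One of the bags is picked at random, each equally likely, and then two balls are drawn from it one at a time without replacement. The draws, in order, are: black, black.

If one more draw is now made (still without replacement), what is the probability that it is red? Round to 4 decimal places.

0.2051

Compute the likelihood of the observed sequence for each case: P(data | bag A) = (10/11)(9/10) = 9/11; P(data | bag B) = (4/5)(3/4) = 3/5.
Multiplying each by its prior: 1/2 · 9/11 = 9/22, 1/2 · 3/5 = 3/10; summing to 39/55.
Dividing through by the total gives posterior P(bag A | data) = 15/26, P(bag B | data) = 11/26.
So P(red next | data) = Σ P(red next | H) P(H | data) = (1/9)(15/26) + (1/3)(11/26) = 8/39.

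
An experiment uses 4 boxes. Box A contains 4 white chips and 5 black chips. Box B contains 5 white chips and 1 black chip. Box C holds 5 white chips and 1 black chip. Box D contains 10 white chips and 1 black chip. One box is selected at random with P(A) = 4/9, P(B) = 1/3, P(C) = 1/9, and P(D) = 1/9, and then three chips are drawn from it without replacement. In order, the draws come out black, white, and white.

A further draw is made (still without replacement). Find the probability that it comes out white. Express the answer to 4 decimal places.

0.7427

The likelihood of the observed sequence under each hypothesis: P(data | box A) = (5/9)(4/8)(3/7) = 5/42; P(data | box B) = (1/6)(5/5)(4/4) = 1/6; P(data | box C) = (1/6)(5/5)(4/4) = 1/6; P(data | box D) = (1/11)(10/10)(9/9) = 1/11.
The prior-weighted likelihoods are 4/9 · 5/42 = 10/189, 1/3 · 1/6 = 1/18, 1/9 · 1/6 = 1/54, 1/9 · 1/11 = 1/99; summing to 95/693.
Normalising, the posterior is P(box A | data) = 22/57, P(box B | data) = 77/190, P(box C | data) = 77/570, P(box D | data) = 7/95.
The predictive probability is P(white next | data) = (1/3)(22/57) + (1)(77/190) + (1)(77/570) + (1)(7/95) = 127/171.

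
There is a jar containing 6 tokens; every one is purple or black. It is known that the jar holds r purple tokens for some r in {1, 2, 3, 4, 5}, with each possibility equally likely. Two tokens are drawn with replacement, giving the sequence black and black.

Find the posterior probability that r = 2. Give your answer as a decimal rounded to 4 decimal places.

0.2909

Compute the likelihood of the observed sequence for each case: P(data | r = 1) = (5/6)(5/6) = 25/36; P(data | r = 2) = (4/6)(4/6) = 4/9; P(data | r = 3) = (3/6)(3/6) = 1/4; P(data | r = 4) = (2/6)(2/6) = 1/9; P(data | r = 5) = (1/6)(1/6) = 1/36.
The prior-weighted likelihoods are 1/5 · 25/36 = 5/36, 1/5 · 4/9 = 4/45, 1/5 · 1/4 = 1/20, 1/5 · 1/9 = 1/45, 1/5 · 1/36 = 1/180; with total 11/36.
So P(r = 2 | data) = (4/45) / (11/36) = 16/55.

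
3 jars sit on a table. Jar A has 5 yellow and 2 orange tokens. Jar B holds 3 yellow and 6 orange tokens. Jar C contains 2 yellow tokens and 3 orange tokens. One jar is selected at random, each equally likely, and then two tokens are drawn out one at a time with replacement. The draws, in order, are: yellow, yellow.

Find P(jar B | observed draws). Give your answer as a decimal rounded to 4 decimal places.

Compute the likelihood of the observed sequence for each case: P(data | jar A) = (5/7)(5/7) = 0.5102; P(data | jar B) = (3/9)(3/9) = 0.11111; P(data | jar C) = (2/5)(2/5) = 0.16.
Multiplying each by its prior: 1/3 · 0.5102 = 0.17007, 1/3 · 0.11111 = 0.037037, 1/3 · 0.16 = 0.053333; with total 0.26044.
Therefore the posterior P(jar B | data) = (0.037037) / (0.26044) = 0.14221.

0.1422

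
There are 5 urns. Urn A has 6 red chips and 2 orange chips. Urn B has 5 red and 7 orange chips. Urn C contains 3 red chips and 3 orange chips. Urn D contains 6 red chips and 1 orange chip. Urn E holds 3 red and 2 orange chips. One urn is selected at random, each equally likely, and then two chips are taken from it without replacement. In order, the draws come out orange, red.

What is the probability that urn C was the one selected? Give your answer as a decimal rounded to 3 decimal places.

0.245

Under each hypothesis, the probability of the observed sequence is: P(data | urn A) = (2/8)(6/7) = 0.21429; P(data | urn B) = (7/12)(5/11) = 0.26515; P(data | urn C) = (3/6)(3/5) = 0.3; P(data | urn D) = (1/7)(6/6) = 0.14286; P(data | urn E) = (2/5)(3/4) = 0.3.
The prior-weighted likelihoods are 1/5 · 0.21429 = 0.042857, 1/5 · 0.26515 = 0.05303, 1/5 · 0.3 = 0.06, 1/5 · 0.14286 = 0.028571, 1/5 · 0.3 = 0.06; summing to 0.24446.
Therefore the posterior P(urn C | data) = (0.06) / (0.24446) = 0.24544.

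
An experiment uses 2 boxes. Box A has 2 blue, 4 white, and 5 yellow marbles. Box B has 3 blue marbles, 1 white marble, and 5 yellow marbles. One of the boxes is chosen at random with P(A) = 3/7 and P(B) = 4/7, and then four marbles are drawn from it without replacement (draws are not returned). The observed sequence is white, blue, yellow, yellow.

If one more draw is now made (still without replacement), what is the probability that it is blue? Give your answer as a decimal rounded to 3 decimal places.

0.289

For each hypothesis, P(data | H) works out to: P(data | box A) = (4/11)(2/10)(5/9)(4/8) = 0.020202; P(data | box B) = (1/9)(3/8)(5/7)(4/6) = 0.019841.
The prior-weighted likelihoods are 3/7 · 0.020202 = 0.008658, 4/7 · 0.019841 = 0.011338; with total 0.019996.
The posterior is then P(box A | data) = 0.43299, P(box B | data) = 0.56701.
Averaging over the posterior, P(blue next | data) = (1/7)(0.43299) + (2/5)(0.56701) = 0.28866.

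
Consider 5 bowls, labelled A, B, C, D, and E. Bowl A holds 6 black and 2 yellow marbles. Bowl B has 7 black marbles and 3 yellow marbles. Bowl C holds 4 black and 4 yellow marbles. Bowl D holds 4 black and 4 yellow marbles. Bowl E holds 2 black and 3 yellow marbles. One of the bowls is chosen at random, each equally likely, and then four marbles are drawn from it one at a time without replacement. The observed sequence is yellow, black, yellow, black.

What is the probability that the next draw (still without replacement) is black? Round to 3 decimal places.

Compute the likelihood of the observed sequence for each case: P(data | bowl A) = (2/8)(6/7)(1/6)(5/5) = 1/28; P(data | bowl B) = (3/10)(7/9)(2/8)(6/7) = 1/20; P(data | bowl C) = (4/8)(4/7)(3/6)(3/5) = 3/35; P(data | bowl D) = (4/8)(4/7)(3/6)(3/5) = 3/35; P(data | bowl E) = (3/5)(2/4)(2/3)(1/2) = 1/10.
Weighting by the prior gives 1/5 · 1/28 = 1/140, 1/5 · 1/20 = 1/100, 1/5 · 3/35 = 3/175, 1/5 · 3/35 = 3/175, 1/5 · 1/10 = 1/50; summing to 1/14.
The posterior is then P(bowl A | data) = 1/10, P(bowl B | data) = 7/50, P(bowl C | data) = 6/25, P(bowl D | data) = 6/25, P(bowl E | data) = 7/25.
The predictive probability is P(black next | data) = (1)(1/10) + (5/6)(7/50) + (1/2)(6/25) + (1/2)(6/25) + (0)(7/25) = 137/300.

0.457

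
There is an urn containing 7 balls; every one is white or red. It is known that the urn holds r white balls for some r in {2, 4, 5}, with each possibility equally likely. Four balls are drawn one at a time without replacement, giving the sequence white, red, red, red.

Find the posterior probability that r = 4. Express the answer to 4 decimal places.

0.1667

Compute the likelihood of the observed sequence for each case: P(data | r = 2) = (2/7)(5/6)(4/5)(3/4) = 1/7; P(data | r = 4) = (4/7)(3/6)(2/5)(1/4) = 1/35; P(data | r = 5) = (5/7)(2/6)(1/5)(0/4) = 0.
Multiplying each by its prior: 1/3 · 1/7 = 1/21, 1/3 · 1/35 = 1/105, 1/3 · 0 = 0; summing to 2/35.
By Bayes' rule, P(r = 4 | data) = (1/105) / (2/35) = 1/6.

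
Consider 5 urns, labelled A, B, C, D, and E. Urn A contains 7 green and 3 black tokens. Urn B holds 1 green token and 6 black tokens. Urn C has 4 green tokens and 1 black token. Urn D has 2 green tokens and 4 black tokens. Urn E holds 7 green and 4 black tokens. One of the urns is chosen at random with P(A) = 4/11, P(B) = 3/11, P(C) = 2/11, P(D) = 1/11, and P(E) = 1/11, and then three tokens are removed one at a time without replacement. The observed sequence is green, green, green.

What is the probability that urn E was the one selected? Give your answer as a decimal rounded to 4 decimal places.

Compute the likelihood of the observed sequence for each case: P(data | urn A) = (7/10)(6/9)(5/8) = 0.29167; P(data | urn B) = (1/7)(0/6) = 0; P(data | urn C) = (4/5)(3/4)(2/3) = 0.4; P(data | urn D) = (2/6)(1/5)(0/4) = 0; P(data | urn E) = (7/11)(6/10)(5/9) = 0.21212.
Weighting by the prior gives 4/11 · 0.29167 = 0.10606, 3/11 · 0 = 0, 2/11 · 0.4 = 0.072727, 1/11 · 0 = 0, 1/11 · 0.21212 = 0.019284; with total 0.19807.
So P(urn E | data) = (0.019284) / (0.19807) = 0.097357.

0.0974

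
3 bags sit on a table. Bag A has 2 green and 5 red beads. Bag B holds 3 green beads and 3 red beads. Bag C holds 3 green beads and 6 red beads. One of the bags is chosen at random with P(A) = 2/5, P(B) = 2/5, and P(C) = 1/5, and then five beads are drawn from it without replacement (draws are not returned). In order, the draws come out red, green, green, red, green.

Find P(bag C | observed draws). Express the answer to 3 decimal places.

For each hypothesis, P(data | H) works out to: P(data | bag A) = (5/7)(2/6)(1/5)(4/4)(0/3) = 0; P(data | bag B) = (3/6)(3/5)(2/4)(2/3)(1/2) = 0.05; P(data | bag C) = (6/9)(3/8)(2/7)(5/6)(1/5) = 0.011905.
Multiplying each by its prior: 2/5 · 0 = 0, 2/5 · 0.05 = 0.02, 1/5 · 0.011905 = 0.002381; summing to 0.022381.
Hence P(bag C | data) = (0.002381) / (0.022381) = 0.10638.

0.106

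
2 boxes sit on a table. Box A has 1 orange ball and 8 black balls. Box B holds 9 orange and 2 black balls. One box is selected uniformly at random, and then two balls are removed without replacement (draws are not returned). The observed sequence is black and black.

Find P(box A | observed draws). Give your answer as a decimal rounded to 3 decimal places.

For each hypothesis, P(data | H) works out to: P(data | box A) = (8/9)(7/8) = 7/9; P(data | box B) = (2/11)(1/10) = 1/55.
The prior-weighted likelihoods are 1/2 · 7/9 = 7/18, 1/2 · 1/55 = 1/110; with total 197/495.
Hence P(box A | data) = (7/18) / (197/495) = 385/394.

0.977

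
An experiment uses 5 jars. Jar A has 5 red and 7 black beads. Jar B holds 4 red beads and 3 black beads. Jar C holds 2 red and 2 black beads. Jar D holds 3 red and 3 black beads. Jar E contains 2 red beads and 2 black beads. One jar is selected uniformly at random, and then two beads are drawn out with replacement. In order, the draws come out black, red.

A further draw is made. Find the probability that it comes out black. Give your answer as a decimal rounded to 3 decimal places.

Under each hypothesis, the probability of the observed sequence is: P(data | jar A) = (7/12)(5/12) = 0.24306; P(data | jar B) = (3/7)(4/7) = 0.2449; P(data | jar C) = (2/4)(2/4) = 0.25; P(data | jar D) = (3/6)(3/6) = 0.25; P(data | jar E) = (2/4)(2/4) = 0.25.
The prior-weighted likelihoods are 1/5 · 0.24306 = 0.048611, 1/5 · 0.2449 = 0.04898, 1/5 · 0.25 = 0.05, 1/5 · 0.25 = 0.05, 1/5 · 0.25 = 0.05; summing to 0.24759.
The posterior is then P(jar A | data) = 0.19634, P(jar B | data) = 0.19782, P(jar C | data) = 0.20195, P(jar D | data) = 0.20195, P(jar E | data) = 0.20195.
So P(black next | data) = Σ P(black next | H) P(H | data) = (7/12)(0.19634) + (3/7)(0.19782) + (1/2)(0.20195) + (1/2)(0.20195) + (1/2)(0.20195) = 0.50223.

0.502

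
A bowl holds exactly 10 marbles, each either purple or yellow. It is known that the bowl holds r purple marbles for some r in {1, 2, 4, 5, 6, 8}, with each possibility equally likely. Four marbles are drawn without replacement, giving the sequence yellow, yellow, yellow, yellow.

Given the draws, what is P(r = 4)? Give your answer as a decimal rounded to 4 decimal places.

0.0691

Compute the likelihood of the observed sequence for each case: P(data | r = 1) = (9/10)(8/9)(7/8)(6/7) = 0.6; P(data | r = 2) = (8/10)(7/9)(6/8)(5/7) = 0.33333; P(data | r = 4) = (6/10)(5/9)(4/8)(3/7) = 0.071429; P(data | r = 5) = (5/10)(4/9)(3/8)(2/7) = 0.02381; P(data | r = 6) = (4/10)(3/9)(2/8)(1/7) = 0.0047619; P(data | r = 8) = (2/10)(1/9)(0/8) = 0.
Multiplying each by its prior: 1/6 · 0.6 = 0.1, 1/6 · 0.33333 = 0.055556, 1/6 · 0.071429 = 0.011905, 1/6 · 0.02381 = 0.0039683, 1/6 · 0.0047619 = 0.00079365, 1/6 · 0 = 0; summing to 0.17222.
Hence P(r = 4 | data) = (0.011905) / (0.17222) = 0.069124.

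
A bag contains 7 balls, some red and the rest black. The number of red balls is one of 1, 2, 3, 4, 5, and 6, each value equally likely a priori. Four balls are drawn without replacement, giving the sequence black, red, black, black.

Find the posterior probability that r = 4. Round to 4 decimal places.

Under each hypothesis, the probability of the observed sequence is: P(data | r = 1) = (6/7)(1/6)(5/5)(4/4) = 1/7; P(data | r = 2) = (5/7)(2/6)(4/5)(3/4) = 1/7; P(data | r = 3) = (4/7)(3/6)(3/5)(2/4) = 3/35; P(data | r = 4) = (3/7)(4/6)(2/5)(1/4) = 1/35; P(data | r = 5) = (2/7)(5/6)(1/5)(0/4) = 0; P(data | r = 6) = (1/7)(6/6)(0/5) = 0.
Multiplying each by its prior: 1/6 · 1/7 = 1/42, 1/6 · 1/7 = 1/42, 1/6 · 3/35 = 1/70, 1/6 · 1/35 = 1/210, 1/6 · 0 = 0, 1/6 · 0 = 0; summing to 1/15.
By Bayes' rule, P(r = 4 | data) = (1/210) / (1/15) = 1/14.

0.0714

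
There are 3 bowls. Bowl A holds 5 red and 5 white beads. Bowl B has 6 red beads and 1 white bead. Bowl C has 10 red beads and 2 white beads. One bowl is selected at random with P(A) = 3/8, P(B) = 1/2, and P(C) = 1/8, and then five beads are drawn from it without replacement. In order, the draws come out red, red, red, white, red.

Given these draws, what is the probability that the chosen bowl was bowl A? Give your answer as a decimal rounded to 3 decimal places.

Under each hypothesis, the probability of the observed sequence is: P(data | bowl A) = (5/10)(4/9)(3/8)(5/7)(2/6) = 0.019841; P(data | bowl B) = (6/7)(5/6)(4/5)(1/4)(3/3) = 0.14286; P(data | bowl C) = (10/12)(9/11)(8/10)(2/9)(7/8) = 0.10606.
Weighting by the prior gives 3/8 · 0.019841 = 0.0074405, 1/2 · 0.14286 = 0.071429, 1/8 · 0.10606 = 0.013258; summing to 0.092127.
Hence P(bowl A | data) = (0.0074405) / (0.092127) = 0.080764.

0.081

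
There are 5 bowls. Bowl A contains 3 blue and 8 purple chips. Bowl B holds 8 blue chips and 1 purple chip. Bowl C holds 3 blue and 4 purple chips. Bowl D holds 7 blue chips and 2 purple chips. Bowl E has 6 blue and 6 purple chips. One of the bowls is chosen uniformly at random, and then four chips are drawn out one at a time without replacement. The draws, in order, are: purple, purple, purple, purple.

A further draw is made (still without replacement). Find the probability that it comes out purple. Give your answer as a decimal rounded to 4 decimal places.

For each hypothesis, P(data | H) works out to: P(data | bowl A) = (8/11)(7/10)(6/9)(5/8) = 0.21212; P(data | bowl B) = (1/9)(0/8) = 0; P(data | bowl C) = (4/7)(3/6)(2/5)(1/4) = 0.028571; P(data | bowl D) = (2/9)(1/8)(0/7) = 0; P(data | bowl E) = (6/12)(5/11)(4/10)(3/9) = 0.030303.
Multiplying each by its prior: 1/5 · 0.21212 = 0.042424, 1/5 · 0 = 0, 1/5 · 0.028571 = 0.0057143, 1/5 · 0 = 0, 1/5 · 0.030303 = 0.0060606; with total 0.054199.
Normalising, the posterior is P(bowl A | data) = 0.78275, P(bowl B | data) = 0, P(bowl C | data) = 0.10543, P(bowl D | data) = 0, P(bowl E | data) = 0.11182.
Averaging over the posterior, P(purple next | data) = (4/7)(0.78275) + (0)(0.10543) + (1/4)(0.11182) = 0.47524.

0.4752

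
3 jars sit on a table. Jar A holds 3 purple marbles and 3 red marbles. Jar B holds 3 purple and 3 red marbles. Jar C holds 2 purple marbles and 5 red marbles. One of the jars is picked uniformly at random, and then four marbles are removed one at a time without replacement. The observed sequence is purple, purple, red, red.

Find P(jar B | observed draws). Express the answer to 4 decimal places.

The likelihood of the observed sequence under each hypothesis: P(data | jar A) = (3/6)(2/5)(3/4)(2/3) = 1/10; P(data | jar B) = (3/6)(2/5)(3/4)(2/3) = 1/10; P(data | jar C) = (2/7)(1/6)(5/5)(4/4) = 1/21.
Multiplying each by its prior: 1/3 · 1/10 = 1/30, 1/3 · 1/10 = 1/30, 1/3 · 1/21 = 1/63; with total 26/315.
So P(jar B | data) = (1/30) / (26/315) = 21/52.

0.4038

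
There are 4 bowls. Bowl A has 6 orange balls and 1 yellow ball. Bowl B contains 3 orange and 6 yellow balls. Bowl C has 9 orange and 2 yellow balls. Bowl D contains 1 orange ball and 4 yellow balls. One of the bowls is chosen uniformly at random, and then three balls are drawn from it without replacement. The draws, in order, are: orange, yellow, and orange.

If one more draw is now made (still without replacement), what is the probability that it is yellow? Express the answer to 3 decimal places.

0.216

Under each hypothesis, the probability of the observed sequence is: P(data | bowl A) = (6/7)(1/6)(5/5) = 0.14286; P(data | bowl B) = (3/9)(6/8)(2/7) = 0.071429; P(data | bowl C) = (9/11)(2/10)(8/9) = 0.14545; P(data | bowl D) = (1/5)(4/4)(0/3) = 0.
Weighting by the prior gives 1/4 · 0.14286 = 0.035714, 1/4 · 0.071429 = 0.017857, 1/4 · 0.14545 = 0.036364, 1/4 · 0 = 0; summing to 0.089935.
The posterior is then P(bowl A | data) = 0.39711, P(bowl B | data) = 0.19856, P(bowl C | data) = 0.40433, P(bowl D | data) = 0.
Averaging over the posterior, P(yellow next | data) = (0)(0.39711) + (5/6)(0.19856) + (1/8)(0.40433) = 0.216.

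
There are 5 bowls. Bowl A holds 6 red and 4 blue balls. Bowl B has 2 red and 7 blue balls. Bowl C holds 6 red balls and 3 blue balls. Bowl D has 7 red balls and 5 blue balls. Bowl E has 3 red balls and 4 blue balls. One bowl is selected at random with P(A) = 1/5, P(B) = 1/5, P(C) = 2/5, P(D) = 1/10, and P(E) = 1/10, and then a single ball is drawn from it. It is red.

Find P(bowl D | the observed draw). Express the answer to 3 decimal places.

0.110

Under each hypothesis, the probability of this draw is: P(data | bowl A) = (6/10) = 0.6; P(data | bowl B) = (2/9) = 0.22222; P(data | bowl C) = (6/9) = 0.66667; P(data | bowl D) = (7/12) = 0.58333; P(data | bowl E) = (3/7) = 0.42857.
Multiplying each by its prior: 1/5 · 0.6 = 0.12, 1/5 · 0.22222 = 0.044444, 2/5 · 0.66667 = 0.26667, 1/10 · 0.58333 = 0.058333, 1/10 · 0.42857 = 0.042857; summing to 0.5323.
Hence P(bowl D | data) = (0.058333) / (0.5323) = 0.10959.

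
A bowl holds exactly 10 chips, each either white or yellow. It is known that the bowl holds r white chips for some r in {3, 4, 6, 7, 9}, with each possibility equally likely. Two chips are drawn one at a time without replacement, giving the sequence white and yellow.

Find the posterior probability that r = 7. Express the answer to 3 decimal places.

The likelihood of the observed sequence under each hypothesis: P(data | r = 3) = (3/10)(7/9) = 7/30; P(data | r = 4) = (4/10)(6/9) = 4/15; P(data | r = 6) = (6/10)(4/9) = 4/15; P(data | r = 7) = (7/10)(3/9) = 7/30; P(data | r = 9) = (9/10)(1/9) = 1/10.
Weighting by the prior gives 1/5 · 7/30 = 7/150, 1/5 · 4/15 = 4/75, 1/5 · 4/15 = 4/75, 1/5 · 7/30 = 7/150, 1/5 · 1/10 = 1/50; these sum to 11/50.
Therefore the posterior P(r = 7 | data) = (7/150) / (11/50) = 7/33.

0.212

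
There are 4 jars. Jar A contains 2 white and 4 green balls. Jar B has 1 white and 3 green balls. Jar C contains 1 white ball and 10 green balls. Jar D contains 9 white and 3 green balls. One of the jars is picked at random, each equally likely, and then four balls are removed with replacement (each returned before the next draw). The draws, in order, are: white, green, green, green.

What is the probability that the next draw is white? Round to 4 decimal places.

Under each hypothesis, the probability of the observed sequence is: P(data | jar A) = (2/6)(4/6)(4/6)(4/6) = 0.098765; P(data | jar B) = (1/4)(3/4)(3/4)(3/4) = 0.10547; P(data | jar C) = (1/11)(10/11)(10/11)(10/11) = 0.068301; P(data | jar D) = (9/12)(3/12)(3/12)(3/12) = 0.011719.
The prior-weighted likelihoods are 1/4 · 0.098765 = 0.024691, 1/4 · 0.10547 = 0.026367, 1/4 · 0.068301 = 0.017075, 1/4 · 0.011719 = 0.0029297; with total 0.071064.
Normalising, the posterior is P(jar A | data) = 0.34745, P(jar B | data) = 0.37104, P(jar C | data) = 0.24028, P(jar D | data) = 0.041226.
So P(white next | data) = Σ P(white next | H) P(H | data) = (1/3)(0.34745) + (1/4)(0.37104) + (1/11)(0.24028) + (3/4)(0.041226) = 0.26134.

0.2613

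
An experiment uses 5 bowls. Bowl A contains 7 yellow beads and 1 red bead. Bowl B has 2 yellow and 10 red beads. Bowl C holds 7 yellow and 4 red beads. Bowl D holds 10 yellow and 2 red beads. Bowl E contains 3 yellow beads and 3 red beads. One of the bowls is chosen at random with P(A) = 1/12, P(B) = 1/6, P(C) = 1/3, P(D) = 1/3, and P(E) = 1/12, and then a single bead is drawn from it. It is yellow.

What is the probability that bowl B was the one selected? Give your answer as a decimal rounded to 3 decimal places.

For each hypothesis, P(data | H) works out to: P(data | bowl A) = (7/8) = 0.875; P(data | bowl B) = (2/12) = 0.16667; P(data | bowl C) = (7/11) = 0.63636; P(data | bowl D) = (10/12) = 0.83333; P(data | bowl E) = (3/6) = 0.5.
Weighting by the prior gives 1/12 · 0.875 = 0.072917, 1/6 · 0.16667 = 0.027778, 1/3 · 0.63636 = 0.21212, 1/3 · 0.83333 = 0.27778, 1/12 · 0.5 = 0.041667; with total 0.63226.
By Bayes' rule, P(bowl B | data) = (0.027778) / (0.63226) = 0.043934.

0.044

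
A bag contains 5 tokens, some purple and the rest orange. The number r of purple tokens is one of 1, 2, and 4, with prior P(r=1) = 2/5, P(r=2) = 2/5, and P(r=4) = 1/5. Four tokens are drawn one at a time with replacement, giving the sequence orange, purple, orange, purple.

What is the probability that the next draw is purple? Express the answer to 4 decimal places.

Under each hypothesis, the probability of the observed sequence is: P(data | r = 1) = (4/5)(1/5)(4/5)(1/5) = 0.0256; P(data | r = 2) = (3/5)(2/5)(3/5)(2/5) = 0.0576; P(data | r = 4) = (1/5)(4/5)(1/5)(4/5) = 0.0256.
Multiplying each by its prior: 2/5 · 0.0256 = 0.01024, 2/5 · 0.0576 = 0.02304, 1/5 · 0.0256 = 0.00512; with total 0.0384.
The posterior is then P(r = 1 | data) = 0.26667, P(r = 2 | data) = 0.6, P(r = 4 | data) = 0.13333.
The predictive probability is P(purple next | data) = (1/5)(0.26667) + (2/5)(0.6) + (4/5)(0.13333) = 0.4.

0.4000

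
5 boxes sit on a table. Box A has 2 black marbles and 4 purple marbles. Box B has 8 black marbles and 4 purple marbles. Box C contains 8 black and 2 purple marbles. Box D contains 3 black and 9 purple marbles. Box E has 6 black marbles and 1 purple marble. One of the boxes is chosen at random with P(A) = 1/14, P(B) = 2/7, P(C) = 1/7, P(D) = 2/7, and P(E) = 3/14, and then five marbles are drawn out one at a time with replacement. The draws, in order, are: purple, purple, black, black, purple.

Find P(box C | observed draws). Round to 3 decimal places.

0.046

The likelihood of the observed sequence under each hypothesis: P(data | box A) = (4/6)(4/6)(2/6)(2/6)(4/6) = 0.032922; P(data | box B) = (4/12)(4/12)(8/12)(8/12)(4/12) = 0.016461; P(data | box C) = (2/10)(2/10)(8/10)(8/10)(2/10) = 0.00512; P(data | box D) = (9/12)(9/12)(3/12)(3/12)(9/12) = 0.026367; P(data | box E) = (1/7)(1/7)(6/7)(6/7)(1/7) = 0.002142.
Weighting by the prior gives 1/14 · 0.032922 = 0.0023516, 2/7 · 0.016461 = 0.0047031, 1/7 · 0.00512 = 0.00073143, 2/7 · 0.026367 = 0.0075335, 3/14 · 0.002142 = 0.00045899; summing to 0.015779.
Hence P(box C | data) = (0.00073143) / (0.015779) = 0.046356.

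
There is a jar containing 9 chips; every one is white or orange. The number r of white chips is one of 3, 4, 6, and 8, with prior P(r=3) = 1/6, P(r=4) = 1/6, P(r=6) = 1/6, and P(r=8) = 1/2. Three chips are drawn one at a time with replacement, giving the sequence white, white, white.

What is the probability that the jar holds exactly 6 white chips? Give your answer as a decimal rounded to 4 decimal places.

0.1172

The likelihood of the observed sequence under each hypothesis: P(data | r = 3) = (3/9)(3/9)(3/9) = 0.037037; P(data | r = 4) = (4/9)(4/9)(4/9) = 0.087791; P(data | r = 6) = (6/9)(6/9)(6/9) = 0.2963; P(data | r = 8) = (8/9)(8/9)(8/9) = 0.70233.
Weighting by the prior gives 1/6 · 0.037037 = 0.0061728, 1/6 · 0.087791 = 0.014632, 1/6 · 0.2963 = 0.049383, 1/2 · 0.70233 = 0.35117; with total 0.42135.
Therefore the posterior P(r = 6 | data) = (0.049383) / (0.42135) = 0.1172.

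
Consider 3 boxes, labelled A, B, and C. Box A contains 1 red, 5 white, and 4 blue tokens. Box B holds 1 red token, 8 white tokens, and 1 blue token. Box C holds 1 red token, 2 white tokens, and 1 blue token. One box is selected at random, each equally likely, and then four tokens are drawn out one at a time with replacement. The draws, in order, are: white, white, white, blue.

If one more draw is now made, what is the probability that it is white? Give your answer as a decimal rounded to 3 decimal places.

Compute the likelihood of the observed sequence for each case: P(data | box A) = (5/10)(5/10)(5/10)(4/10) = 0.05; P(data | box B) = (8/10)(8/10)(8/10)(1/10) = 0.0512; P(data | box C) = (2/4)(2/4)(2/4)(1/4) = 0.03125.
Multiplying each by its prior: 1/3 · 0.05 = 0.016667, 1/3 · 0.0512 = 0.017067, 1/3 · 0.03125 = 0.010417; summing to 0.04415.
The posterior is then P(box A | data) = 0.3775, P(box B | data) = 0.38656, P(box C | data) = 0.23594.
Averaging over the posterior, P(white next | data) = (1/2)(0.3775) + (4/5)(0.38656) + (1/2)(0.23594) = 0.61597.

0.616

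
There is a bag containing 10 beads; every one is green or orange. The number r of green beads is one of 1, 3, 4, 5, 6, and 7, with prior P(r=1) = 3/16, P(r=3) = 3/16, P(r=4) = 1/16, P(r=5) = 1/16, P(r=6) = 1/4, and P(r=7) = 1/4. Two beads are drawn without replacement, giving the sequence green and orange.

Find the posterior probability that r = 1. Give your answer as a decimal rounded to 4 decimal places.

0.0846

Under each hypothesis, the probability of the observed sequence is: P(data | r = 1) = (1/10)(9/9) = 0.1; P(data | r = 3) = (3/10)(7/9) = 0.23333; P(data | r = 4) = (4/10)(6/9) = 0.26667; P(data | r = 5) = (5/10)(5/9) = 0.27778; P(data | r = 6) = (6/10)(4/9) = 0.26667; P(data | r = 7) = (7/10)(3/9) = 0.23333.
Weighting by the prior gives 3/16 · 0.1 = 0.01875, 3/16 · 0.23333 = 0.04375, 1/16 · 0.26667 = 0.016667, 1/16 · 0.27778 = 0.017361, 1/4 · 0.26667 = 0.066667, 1/4 · 0.23333 = 0.058333; these sum to 0.22153.
Therefore the posterior P(r = 1 | data) = (0.01875) / (0.22153) = 0.084639.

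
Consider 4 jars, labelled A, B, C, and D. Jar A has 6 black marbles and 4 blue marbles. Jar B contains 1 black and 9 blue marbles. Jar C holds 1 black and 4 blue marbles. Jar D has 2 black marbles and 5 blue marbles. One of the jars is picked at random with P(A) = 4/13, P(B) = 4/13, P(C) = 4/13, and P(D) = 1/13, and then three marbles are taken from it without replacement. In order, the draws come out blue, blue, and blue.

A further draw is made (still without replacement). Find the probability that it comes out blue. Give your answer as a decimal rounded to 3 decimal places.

Under each hypothesis, the probability of the observed sequence is: P(data | jar A) = (4/10)(3/9)(2/8) = 0.033333; P(data | jar B) = (9/10)(8/9)(7/8) = 0.7; P(data | jar C) = (4/5)(3/4)(2/3) = 0.4; P(data | jar D) = (5/7)(4/6)(3/5) = 0.28571.
Weighting by the prior gives 4/13 · 0.033333 = 0.010256, 4/13 · 0.7 = 0.21538, 4/13 · 0.4 = 0.12308, 1/13 · 0.28571 = 0.021978; with total 0.3707.
Dividing through by the total gives posterior P(jar A | data) = 0.027668, P(jar B | data) = 0.58103, P(jar C | data) = 0.33202, P(jar D | data) = 0.059289.
The predictive probability is P(blue next | data) = (1/7)(0.027668) + (6/7)(0.58103) + (1/2)(0.33202) + (1/2)(0.059289) = 0.69763.

0.698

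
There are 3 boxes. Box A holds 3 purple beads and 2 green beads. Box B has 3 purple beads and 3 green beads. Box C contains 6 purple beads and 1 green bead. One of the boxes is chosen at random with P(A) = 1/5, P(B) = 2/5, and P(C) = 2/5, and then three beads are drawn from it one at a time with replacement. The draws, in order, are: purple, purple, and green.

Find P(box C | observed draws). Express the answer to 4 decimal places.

The likelihood of the observed sequence under each hypothesis: P(data | box A) = (3/5)(3/5)(2/5) = 0.144; P(data | box B) = (3/6)(3/6)(3/6) = 0.125; P(data | box C) = (6/7)(6/7)(1/7) = 0.10496.
Weighting by the prior gives 1/5 · 0.144 = 0.0288, 2/5 · 0.125 = 0.05, 2/5 · 0.10496 = 0.041983; with total 0.12078.
By Bayes' rule, P(box C | data) = (0.041983) / (0.12078) = 0.34759.

0.3476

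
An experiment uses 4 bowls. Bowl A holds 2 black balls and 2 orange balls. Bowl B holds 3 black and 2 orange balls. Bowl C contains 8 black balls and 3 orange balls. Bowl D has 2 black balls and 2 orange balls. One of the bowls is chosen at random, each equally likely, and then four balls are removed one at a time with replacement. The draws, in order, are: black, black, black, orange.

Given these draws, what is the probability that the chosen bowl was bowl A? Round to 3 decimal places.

For each hypothesis, P(data | H) works out to: P(data | bowl A) = (2/4)(2/4)(2/4)(2/4) = 0.0625; P(data | bowl B) = (3/5)(3/5)(3/5)(2/5) = 0.0864; P(data | bowl C) = (8/11)(8/11)(8/11)(3/11) = 0.10491; P(data | bowl D) = (2/4)(2/4)(2/4)(2/4) = 0.0625.
Weighting by the prior gives 1/4 · 0.0625 = 0.015625, 1/4 · 0.0864 = 0.0216, 1/4 · 0.10491 = 0.026228, 1/4 · 0.0625 = 0.015625; summing to 0.079078.
By Bayes' rule, P(bowl A | data) = (0.015625) / (0.079078) = 0.19759.

0.198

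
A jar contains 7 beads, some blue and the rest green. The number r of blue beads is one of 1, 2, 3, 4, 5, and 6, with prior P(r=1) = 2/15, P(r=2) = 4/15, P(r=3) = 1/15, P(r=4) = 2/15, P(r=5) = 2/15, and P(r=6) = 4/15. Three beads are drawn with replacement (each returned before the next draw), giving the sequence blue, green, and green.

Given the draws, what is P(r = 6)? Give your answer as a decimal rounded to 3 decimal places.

The likelihood of the observed sequence under each hypothesis: P(data | r = 1) = (1/7)(6/7)(6/7) = 0.10496; P(data | r = 2) = (2/7)(5/7)(5/7) = 0.14577; P(data | r = 3) = (3/7)(4/7)(4/7) = 0.13994; P(data | r = 4) = (4/7)(3/7)(3/7) = 0.10496; P(data | r = 5) = (5/7)(2/7)(2/7) = 0.058309; P(data | r = 6) = (6/7)(1/7)(1/7) = 0.017493.
The prior-weighted likelihoods are 2/15 · 0.10496 = 0.013994, 4/15 · 0.14577 = 0.038873, 1/15 · 0.13994 = 0.0093294, 2/15 · 0.10496 = 0.013994, 2/15 · 0.058309 = 0.0077745, 4/15 · 0.017493 = 0.0046647; these sum to 0.08863.
Hence P(r = 6 | data) = (0.0046647) / (0.08863) = 0.052632.

0.053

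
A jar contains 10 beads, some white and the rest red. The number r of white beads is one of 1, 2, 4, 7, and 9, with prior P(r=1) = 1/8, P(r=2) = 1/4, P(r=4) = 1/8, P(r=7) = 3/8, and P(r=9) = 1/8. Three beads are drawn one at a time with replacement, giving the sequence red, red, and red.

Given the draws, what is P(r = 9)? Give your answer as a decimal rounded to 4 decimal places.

The likelihood of the observed sequence under each hypothesis: P(data | r = 1) = (9/10)(9/10)(9/10) = 0.729; P(data | r = 2) = (8/10)(8/10)(8/10) = 0.512; P(data | r = 4) = (6/10)(6/10)(6/10) = 0.216; P(data | r = 7) = (3/10)(3/10)(3/10) = 0.027; P(data | r = 9) = (1/10)(1/10)(1/10) = 0.001.
The prior-weighted likelihoods are 1/8 · 0.729 = 0.091125, 1/4 · 0.512 = 0.128, 1/8 · 0.216 = 0.027, 3/8 · 0.027 = 0.010125, 1/8 · 0.001 = 0.000125; these sum to 0.25638.
So P(r = 9 | data) = (0.000125) / (0.25638) = 0.00048757.

0.0005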